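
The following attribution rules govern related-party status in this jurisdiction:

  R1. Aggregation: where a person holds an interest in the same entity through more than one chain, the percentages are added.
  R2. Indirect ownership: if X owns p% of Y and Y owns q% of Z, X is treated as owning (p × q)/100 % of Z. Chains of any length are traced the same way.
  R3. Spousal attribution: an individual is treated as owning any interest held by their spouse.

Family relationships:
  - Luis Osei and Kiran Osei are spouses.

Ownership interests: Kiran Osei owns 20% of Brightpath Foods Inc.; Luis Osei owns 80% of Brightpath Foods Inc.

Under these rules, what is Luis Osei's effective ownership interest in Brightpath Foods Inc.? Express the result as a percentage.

By spousal attribution (R3), Luis Osei is treated as also owning Kiran Osei's interest in Brightpath Foods Inc, giving 80% + 20% = 100%.
Direct interest in Brightpath Foods Inc: 100%.

100%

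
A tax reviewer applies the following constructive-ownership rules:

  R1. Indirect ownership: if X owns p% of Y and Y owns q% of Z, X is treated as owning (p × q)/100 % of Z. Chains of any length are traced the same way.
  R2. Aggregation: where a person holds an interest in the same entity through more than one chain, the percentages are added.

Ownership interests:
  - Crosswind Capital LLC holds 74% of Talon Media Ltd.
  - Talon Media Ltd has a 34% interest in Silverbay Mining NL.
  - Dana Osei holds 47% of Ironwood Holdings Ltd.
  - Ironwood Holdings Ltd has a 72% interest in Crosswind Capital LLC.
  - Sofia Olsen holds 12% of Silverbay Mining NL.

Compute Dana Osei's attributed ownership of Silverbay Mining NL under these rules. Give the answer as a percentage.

8.514144%

Chain via Ironwood Holdings Ltd → Crosswind Capital LLC → Talon Media Ltd (R1): 47% × 72% × 74% × 34% = 8.514144% of Silverbay Mining NL.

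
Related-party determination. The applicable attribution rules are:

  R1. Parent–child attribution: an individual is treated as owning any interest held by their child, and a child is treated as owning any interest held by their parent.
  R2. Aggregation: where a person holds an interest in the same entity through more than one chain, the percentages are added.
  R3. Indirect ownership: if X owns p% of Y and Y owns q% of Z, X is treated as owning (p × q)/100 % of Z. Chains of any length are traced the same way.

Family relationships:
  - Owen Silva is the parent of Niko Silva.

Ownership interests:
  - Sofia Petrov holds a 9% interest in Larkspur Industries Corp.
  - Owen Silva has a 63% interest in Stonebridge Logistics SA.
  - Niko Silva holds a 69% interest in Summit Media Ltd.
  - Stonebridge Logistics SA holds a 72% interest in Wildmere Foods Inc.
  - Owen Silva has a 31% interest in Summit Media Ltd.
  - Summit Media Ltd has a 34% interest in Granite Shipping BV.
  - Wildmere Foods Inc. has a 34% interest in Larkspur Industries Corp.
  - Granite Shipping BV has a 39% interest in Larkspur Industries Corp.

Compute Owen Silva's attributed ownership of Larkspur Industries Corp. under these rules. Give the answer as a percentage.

By parent–child attribution (R1), Owen Silva is treated as also owning Niko Silva's interest in Summit Media Ltd, giving 31% + 69% = 100%.
Chain via Summit Media Ltd → Granite Shipping BV (R3): 100% × 34% × 39% = 13.26% of Larkspur Industries Corp.
Chain via Stonebridge Logistics SA → Wildmere Foods Inc. (R3): 63% × 72% × 34% = 15.4224% of Larkspur Industries Corp.
Aggregating (R2): 13.26% + 15.4224% = 28.6824%.

28.6824%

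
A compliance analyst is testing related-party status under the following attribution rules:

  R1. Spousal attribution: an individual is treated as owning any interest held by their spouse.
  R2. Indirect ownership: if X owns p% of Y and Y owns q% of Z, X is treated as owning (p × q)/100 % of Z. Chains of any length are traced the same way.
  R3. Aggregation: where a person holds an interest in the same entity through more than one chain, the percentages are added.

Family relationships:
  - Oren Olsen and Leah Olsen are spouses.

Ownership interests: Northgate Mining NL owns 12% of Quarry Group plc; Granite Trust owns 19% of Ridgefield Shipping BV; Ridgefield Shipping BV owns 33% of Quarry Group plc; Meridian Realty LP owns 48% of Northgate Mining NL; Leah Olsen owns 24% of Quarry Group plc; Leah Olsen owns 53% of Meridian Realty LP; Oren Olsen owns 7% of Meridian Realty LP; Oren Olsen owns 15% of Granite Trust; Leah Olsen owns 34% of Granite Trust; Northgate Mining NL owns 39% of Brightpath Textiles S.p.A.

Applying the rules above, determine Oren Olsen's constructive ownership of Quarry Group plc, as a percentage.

30.5283%

By spousal attribution (R1), Oren Olsen is treated as also owning Leah Olsen's interest in Meridian Realty LP, giving 7% + 53% = 60%.
By spousal attribution (R1), Oren Olsen is treated as also owning Leah Olsen's interest in Granite Trust, giving 15% + 34% = 49%.
By spousal attribution (R1), Oren Olsen is treated as owning Leah Olsen's 24% interest in Quarry Group plc.
Chain via Meridian Realty LP → Northgate Mining NL (R2): 60% × 48% × 12% = 3.456% of Quarry Group plc.
Chain via Granite Trust → Ridgefield Shipping BV (R2): 49% × 19% × 33% = 3.0723% of Quarry Group plc.
Direct interest in Quarry Group plc: 24%.
Aggregating (R3): 3.456% + 3.0723% + 24% = 30.5283%.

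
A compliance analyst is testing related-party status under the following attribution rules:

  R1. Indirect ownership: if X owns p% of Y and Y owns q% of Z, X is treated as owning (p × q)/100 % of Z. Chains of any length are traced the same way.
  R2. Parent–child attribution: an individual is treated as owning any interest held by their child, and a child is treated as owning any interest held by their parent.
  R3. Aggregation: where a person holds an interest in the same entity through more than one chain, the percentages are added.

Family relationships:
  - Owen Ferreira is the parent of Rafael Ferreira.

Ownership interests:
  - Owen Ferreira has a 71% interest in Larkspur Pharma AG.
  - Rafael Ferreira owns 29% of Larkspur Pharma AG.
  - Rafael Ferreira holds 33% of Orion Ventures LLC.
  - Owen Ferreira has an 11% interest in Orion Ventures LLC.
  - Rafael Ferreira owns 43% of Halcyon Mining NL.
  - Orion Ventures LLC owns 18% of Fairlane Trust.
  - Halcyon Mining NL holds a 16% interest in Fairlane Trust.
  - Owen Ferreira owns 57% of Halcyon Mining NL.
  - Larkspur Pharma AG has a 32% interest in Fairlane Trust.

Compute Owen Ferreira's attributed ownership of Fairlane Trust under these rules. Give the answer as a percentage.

55.92%

By parent–child attribution (R2), Owen Ferreira is treated as also owning Rafael Ferreira's interest in Orion Ventures LLC, giving 11% + 33% = 44%.
By parent–child attribution (R2), Owen Ferreira is treated as also owning Rafael Ferreira's interest in Larkspur Pharma AG, giving 71% + 29% = 100%.
By parent–child attribution (R2), Owen Ferreira is treated as also owning Rafael Ferreira's interest in Halcyon Mining NL, giving 57% + 43% = 100%.
Chain via Orion Ventures LLC (R1): 44% × 18% = 7.92% of Fairlane Trust.
Chain via Larkspur Pharma AG (R1): 100% × 32% = 32% of Fairlane Trust.
Chain via Halcyon Mining NL (R1): 100% × 16% = 16% of Fairlane Trust.
Aggregating (R3): 7.92% + 32% + 16% = 55.92%.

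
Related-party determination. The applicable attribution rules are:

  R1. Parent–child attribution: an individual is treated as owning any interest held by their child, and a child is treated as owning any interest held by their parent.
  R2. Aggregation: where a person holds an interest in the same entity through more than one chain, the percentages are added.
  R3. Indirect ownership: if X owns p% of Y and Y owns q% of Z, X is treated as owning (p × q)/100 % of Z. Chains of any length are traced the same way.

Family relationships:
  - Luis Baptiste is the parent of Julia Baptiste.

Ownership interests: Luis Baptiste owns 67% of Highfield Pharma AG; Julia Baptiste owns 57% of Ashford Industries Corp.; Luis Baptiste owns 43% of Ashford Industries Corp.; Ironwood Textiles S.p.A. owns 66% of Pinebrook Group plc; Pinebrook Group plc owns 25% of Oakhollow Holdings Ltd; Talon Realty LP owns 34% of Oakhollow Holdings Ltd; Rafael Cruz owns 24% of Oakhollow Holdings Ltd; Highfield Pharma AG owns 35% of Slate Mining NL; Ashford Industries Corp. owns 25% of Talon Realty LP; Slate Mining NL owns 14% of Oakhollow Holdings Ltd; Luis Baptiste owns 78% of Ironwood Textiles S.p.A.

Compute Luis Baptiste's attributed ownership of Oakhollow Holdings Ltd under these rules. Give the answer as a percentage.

By parent–child attribution (R1), Luis Baptiste is treated as also owning Julia Baptiste's interest in Ashford Industries Corp, giving 43% + 57% = 100%.
Chain via Highfield Pharma AG → Slate Mining NL (R3): 67% × 35% × 14% = 3.283% of Oakhollow Holdings Ltd.
Chain via Ironwood Textiles S.p.A. → Pinebrook Group plc (R3): 78% × 66% × 25% = 12.87% of Oakhollow Holdings Ltd.
Chain via Ashford Industries Corp. → Talon Realty LP (R3): 100% × 25% × 34% = 8.5% of Oakhollow Holdings Ltd.
Aggregating (R2): 3.283% + 12.87% + 8.5% = 24.653%.

24.653%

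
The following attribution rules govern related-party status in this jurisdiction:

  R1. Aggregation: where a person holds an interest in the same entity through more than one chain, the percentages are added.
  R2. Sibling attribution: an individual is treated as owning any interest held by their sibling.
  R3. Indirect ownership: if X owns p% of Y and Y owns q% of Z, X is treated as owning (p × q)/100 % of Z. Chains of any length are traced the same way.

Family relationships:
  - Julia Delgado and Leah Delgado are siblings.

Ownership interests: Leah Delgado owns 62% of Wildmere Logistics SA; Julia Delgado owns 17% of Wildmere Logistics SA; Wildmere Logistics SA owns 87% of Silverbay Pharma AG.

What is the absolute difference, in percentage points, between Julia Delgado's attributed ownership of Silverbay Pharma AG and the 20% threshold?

By sibling attribution (R2), Julia Delgado is treated as also owning Leah Delgado's interest in Wildmere Logistics SA, giving 17% + 62% = 79%.
Chain via Wildmere Logistics SA (R3): 79% × 87% = 68.73% of Silverbay Pharma AG.
68.73% exceeds the 20% threshold by 48.73 percentage points.

48.73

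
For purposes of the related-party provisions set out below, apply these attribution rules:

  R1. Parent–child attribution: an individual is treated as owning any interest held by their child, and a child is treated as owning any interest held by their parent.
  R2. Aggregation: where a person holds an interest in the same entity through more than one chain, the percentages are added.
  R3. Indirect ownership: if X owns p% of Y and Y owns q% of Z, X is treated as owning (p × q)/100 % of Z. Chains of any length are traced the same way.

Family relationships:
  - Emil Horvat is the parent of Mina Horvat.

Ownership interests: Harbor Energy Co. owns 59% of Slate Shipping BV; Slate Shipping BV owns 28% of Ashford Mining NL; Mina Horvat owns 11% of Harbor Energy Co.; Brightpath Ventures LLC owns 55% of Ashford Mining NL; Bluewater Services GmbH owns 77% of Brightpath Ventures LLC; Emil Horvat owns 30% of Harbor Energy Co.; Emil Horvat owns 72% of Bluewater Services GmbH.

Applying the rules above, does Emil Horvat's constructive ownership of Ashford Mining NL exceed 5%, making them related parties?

Yes

By parent–child attribution (R1), Emil Horvat is treated as also owning Mina Horvat's interest in Harbor Energy Co, giving 30% + 11% = 41%.
Chain via Bluewater Services GmbH → Brightpath Ventures LLC (R3): 72% × 77% × 55% = 30.492% of Ashford Mining NL.
Chain via Harbor Energy Co. → Slate Shipping BV (R3): 41% × 59% × 28% = 6.7732% of Ashford Mining NL.
Aggregating (R2): 30.492% + 6.7732% = 37.2652%.
37.2652% exceeds the 5% threshold, so Emil is a related party to Ashford Mining NL.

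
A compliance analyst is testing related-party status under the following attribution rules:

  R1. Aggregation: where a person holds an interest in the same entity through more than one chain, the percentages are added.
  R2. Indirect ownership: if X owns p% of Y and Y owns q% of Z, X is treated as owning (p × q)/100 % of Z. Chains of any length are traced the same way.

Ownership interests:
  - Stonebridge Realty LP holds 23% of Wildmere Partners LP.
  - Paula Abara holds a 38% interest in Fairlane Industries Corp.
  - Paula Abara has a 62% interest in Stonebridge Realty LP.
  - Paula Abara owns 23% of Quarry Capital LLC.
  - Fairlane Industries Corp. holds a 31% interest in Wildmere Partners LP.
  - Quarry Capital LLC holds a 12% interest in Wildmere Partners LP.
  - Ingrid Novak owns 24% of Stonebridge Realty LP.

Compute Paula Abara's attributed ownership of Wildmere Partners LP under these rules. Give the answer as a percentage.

Chain via Quarry Capital LLC (R2): 23% × 12% = 2.76% of Wildmere Partners LP.
Chain via Stonebridge Realty LP (R2): 62% × 23% = 14.26% of Wildmere Partners LP.
Chain via Fairlane Industries Corp. (R2): 38% × 31% = 11.78% of Wildmere Partners LP.
Aggregating (R1): 2.76% + 14.26% + 11.78% = 28.8%.

28.8%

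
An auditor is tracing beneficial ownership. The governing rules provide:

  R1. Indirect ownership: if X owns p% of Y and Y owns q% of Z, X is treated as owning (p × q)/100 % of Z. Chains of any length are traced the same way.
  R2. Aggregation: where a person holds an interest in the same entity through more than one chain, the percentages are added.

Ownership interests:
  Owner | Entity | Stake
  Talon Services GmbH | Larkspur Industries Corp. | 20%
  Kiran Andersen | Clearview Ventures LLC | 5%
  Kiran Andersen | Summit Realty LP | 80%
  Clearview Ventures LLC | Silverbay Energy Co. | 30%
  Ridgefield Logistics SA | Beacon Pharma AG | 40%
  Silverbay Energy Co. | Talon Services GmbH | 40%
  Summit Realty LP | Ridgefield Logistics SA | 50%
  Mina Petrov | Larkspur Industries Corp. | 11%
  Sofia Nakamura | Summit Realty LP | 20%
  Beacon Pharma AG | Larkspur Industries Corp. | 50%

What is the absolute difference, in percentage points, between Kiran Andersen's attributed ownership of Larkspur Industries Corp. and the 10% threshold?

Chain via Clearview Ventures LLC → Silverbay Energy Co. → Talon Services GmbH (R1): 5% × 30% × 40% × 20% = 0.12% of Larkspur Industries Corp.
Chain via Summit Realty LP → Ridgefield Logistics SA → Beacon Pharma AG (R1): 80% × 50% × 40% × 50% = 8% of Larkspur Industries Corp.
Aggregating (R2): 0.12% + 8% = 8.12%.
8.12% falls short of the 10% threshold by 1.88 percentage points.

1.88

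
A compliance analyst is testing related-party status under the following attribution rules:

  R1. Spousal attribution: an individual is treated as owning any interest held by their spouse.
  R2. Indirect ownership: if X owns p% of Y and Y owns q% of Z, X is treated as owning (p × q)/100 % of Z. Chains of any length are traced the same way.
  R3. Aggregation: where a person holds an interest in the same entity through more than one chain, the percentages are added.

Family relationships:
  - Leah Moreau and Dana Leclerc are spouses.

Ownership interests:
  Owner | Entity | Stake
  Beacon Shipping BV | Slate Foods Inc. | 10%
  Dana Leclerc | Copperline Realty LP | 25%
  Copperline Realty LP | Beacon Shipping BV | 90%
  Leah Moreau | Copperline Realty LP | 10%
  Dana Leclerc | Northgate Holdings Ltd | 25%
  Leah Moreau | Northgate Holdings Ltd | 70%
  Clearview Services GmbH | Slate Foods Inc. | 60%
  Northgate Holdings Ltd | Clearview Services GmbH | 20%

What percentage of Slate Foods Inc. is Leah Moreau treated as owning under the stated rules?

14.55%

By spousal attribution (R1), Leah Moreau is treated as also owning Dana Leclerc's interest in Copperline Realty LP, giving 10% + 25% = 35%.
By spousal attribution (R1), Leah Moreau is treated as also owning Dana Leclerc's interest in Northgate Holdings Ltd, giving 70% + 25% = 95%.
Chain via Copperline Realty LP → Beacon Shipping BV (R2): 35% × 90% × 10% = 3.15% of Slate Foods Inc.
Chain via Northgate Holdings Ltd → Clearview Services GmbH (R2): 95% × 20% × 60% = 11.4% of Slate Foods Inc.
Aggregating (R3): 3.15% + 11.4% = 14.55%.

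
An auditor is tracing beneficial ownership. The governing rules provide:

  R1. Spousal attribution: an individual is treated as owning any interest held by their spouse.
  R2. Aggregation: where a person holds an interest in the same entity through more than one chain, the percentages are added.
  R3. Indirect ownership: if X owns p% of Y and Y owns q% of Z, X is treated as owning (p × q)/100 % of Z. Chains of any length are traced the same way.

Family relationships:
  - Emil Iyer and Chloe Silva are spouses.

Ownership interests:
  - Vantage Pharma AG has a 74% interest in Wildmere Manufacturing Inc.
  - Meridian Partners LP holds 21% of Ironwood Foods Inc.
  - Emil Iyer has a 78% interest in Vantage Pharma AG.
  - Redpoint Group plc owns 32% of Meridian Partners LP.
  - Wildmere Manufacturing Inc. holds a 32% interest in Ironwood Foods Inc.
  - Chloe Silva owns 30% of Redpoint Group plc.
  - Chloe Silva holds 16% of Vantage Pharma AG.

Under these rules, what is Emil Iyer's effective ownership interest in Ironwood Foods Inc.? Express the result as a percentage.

By spousal attribution (R1), Emil Iyer is treated as also owning Chloe Silva's interest in Vantage Pharma AG, giving 78% + 16% = 94%.
By spousal attribution (R1), Emil Iyer is treated as owning Chloe Silva's 30% interest in Redpoint Group plc.
Chain via Vantage Pharma AG → Wildmere Manufacturing Inc. (R3): 94% × 74% × 32% = 22.2592% of Ironwood Foods Inc.
Chain via Redpoint Group plc → Meridian Partners LP (R3): 30% × 32% × 21% = 2.016% of Ironwood Foods Inc.
Aggregating (R2): 22.2592% + 2.016% = 24.2752%.

24.2752%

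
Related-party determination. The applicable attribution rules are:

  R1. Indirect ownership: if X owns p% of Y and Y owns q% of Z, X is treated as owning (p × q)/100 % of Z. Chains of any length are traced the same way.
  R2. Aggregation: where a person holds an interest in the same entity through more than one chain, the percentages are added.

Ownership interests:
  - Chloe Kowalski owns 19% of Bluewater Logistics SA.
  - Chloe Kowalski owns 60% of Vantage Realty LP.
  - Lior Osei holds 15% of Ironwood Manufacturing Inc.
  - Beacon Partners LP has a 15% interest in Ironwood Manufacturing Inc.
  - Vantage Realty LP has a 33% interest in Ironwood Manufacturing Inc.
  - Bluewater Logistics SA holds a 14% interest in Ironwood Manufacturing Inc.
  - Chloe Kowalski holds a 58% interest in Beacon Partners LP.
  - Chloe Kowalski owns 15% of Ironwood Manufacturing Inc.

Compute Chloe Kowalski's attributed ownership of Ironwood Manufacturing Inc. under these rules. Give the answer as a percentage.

Chain via Vantage Realty LP (R1): 60% × 33% = 19.8% of Ironwood Manufacturing Inc.
Chain via Bluewater Logistics SA (R1): 19% × 14% = 2.66% of Ironwood Manufacturing Inc.
Chain via Beacon Partners LP (R1): 58% × 15% = 8.7% of Ironwood Manufacturing Inc.
Direct interest in Ironwood Manufacturing Inc: 15%.
Aggregating (R2): 19.8% + 2.66% + 8.7% + 15% = 46.16%.

46.16%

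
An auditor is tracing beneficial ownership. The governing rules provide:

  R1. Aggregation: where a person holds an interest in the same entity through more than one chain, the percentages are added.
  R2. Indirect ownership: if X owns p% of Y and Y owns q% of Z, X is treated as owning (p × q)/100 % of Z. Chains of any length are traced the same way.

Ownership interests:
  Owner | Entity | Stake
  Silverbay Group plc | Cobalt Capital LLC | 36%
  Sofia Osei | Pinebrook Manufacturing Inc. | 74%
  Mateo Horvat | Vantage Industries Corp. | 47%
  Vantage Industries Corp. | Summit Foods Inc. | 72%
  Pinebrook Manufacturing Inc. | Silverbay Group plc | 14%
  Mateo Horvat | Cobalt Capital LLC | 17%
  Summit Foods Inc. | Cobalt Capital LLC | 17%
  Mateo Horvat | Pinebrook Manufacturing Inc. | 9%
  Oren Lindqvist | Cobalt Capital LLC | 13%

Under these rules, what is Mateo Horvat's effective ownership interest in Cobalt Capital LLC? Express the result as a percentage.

Chain via Pinebrook Manufacturing Inc. → Silverbay Group plc (R2): 9% × 14% × 36% = 0.4536% of Cobalt Capital LLC.
Chain via Vantage Industries Corp. → Summit Foods Inc. (R2): 47% × 72% × 17% = 5.7528% of Cobalt Capital LLC.
Direct interest in Cobalt Capital LLC: 17%.
Aggregating (R1): 0.4536% + 5.7528% + 17% = 23.2064%.

23.2064%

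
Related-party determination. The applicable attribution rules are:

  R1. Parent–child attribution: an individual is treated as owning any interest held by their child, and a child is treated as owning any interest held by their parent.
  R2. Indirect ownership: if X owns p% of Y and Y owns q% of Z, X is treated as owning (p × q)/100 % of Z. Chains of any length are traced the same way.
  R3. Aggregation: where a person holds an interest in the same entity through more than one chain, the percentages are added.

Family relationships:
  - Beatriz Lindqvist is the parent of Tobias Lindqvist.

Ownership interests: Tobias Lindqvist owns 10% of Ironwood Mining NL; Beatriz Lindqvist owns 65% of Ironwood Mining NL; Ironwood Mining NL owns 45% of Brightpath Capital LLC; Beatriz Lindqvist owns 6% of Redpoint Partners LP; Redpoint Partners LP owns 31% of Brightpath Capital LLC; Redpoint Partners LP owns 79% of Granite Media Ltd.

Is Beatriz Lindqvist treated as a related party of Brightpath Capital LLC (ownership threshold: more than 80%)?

By parent–child attribution (R1), Beatriz Lindqvist is treated as also owning Tobias Lindqvist's interest in Ironwood Mining NL, giving 65% + 10% = 75%.
Chain via Redpoint Partners LP (R2): 6% × 31% = 1.86% of Brightpath Capital LLC.
Chain via Ironwood Mining NL (R2): 75% × 45% = 33.75% of Brightpath Capital LLC.
Aggregating (R3): 1.86% + 33.75% = 35.61%.
35.61% does not exceed the 80% threshold, so Beatriz is not a related party to Brightpath Capital LLC.

No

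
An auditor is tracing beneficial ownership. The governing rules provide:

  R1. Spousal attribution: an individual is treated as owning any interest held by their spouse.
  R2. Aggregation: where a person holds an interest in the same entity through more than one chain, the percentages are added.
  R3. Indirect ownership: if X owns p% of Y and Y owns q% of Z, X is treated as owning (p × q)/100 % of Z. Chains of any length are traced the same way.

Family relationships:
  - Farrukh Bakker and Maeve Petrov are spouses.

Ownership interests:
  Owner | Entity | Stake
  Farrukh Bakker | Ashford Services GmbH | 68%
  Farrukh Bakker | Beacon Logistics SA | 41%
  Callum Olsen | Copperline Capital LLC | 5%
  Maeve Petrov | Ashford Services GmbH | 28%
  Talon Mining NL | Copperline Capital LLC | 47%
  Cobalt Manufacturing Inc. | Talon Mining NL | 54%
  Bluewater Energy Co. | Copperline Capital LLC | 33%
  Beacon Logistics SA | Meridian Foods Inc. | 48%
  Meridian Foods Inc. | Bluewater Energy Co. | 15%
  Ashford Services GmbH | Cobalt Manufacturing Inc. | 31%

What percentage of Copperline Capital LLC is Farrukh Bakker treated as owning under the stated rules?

By spousal attribution (R1), Farrukh Bakker is treated as also owning Maeve Petrov's interest in Ashford Services GmbH, giving 68% + 28% = 96%.
Chain via Ashford Services GmbH → Cobalt Manufacturing Inc. → Talon Mining NL (R3): 96% × 31% × 54% × 47% = 7.553088% of Copperline Capital LLC.
Chain via Beacon Logistics SA → Meridian Foods Inc. → Bluewater Energy Co. (R3): 41% × 48% × 15% × 33% = 0.97416% of Copperline Capital LLC.
Aggregating (R2): 7.553088% + 0.97416% = 8.527248%.

8.527248%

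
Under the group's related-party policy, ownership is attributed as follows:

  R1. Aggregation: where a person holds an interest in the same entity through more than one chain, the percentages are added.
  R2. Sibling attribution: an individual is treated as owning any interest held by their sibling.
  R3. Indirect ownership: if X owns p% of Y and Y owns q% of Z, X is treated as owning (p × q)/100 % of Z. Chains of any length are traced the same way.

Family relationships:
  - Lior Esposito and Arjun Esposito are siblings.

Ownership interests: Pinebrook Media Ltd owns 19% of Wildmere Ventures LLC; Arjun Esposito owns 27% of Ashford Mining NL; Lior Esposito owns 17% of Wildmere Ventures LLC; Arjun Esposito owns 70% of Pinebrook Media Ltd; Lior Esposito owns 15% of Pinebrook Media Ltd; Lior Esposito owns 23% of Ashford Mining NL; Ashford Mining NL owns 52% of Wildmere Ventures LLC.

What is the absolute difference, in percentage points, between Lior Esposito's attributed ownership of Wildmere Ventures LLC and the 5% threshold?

By sibling attribution (R2), Lior Esposito is treated as also owning Arjun Esposito's interest in Pinebrook Media Ltd, giving 15% + 70% = 85%.
By sibling attribution (R2), Lior Esposito is treated as also owning Arjun Esposito's interest in Ashford Mining NL, giving 23% + 27% = 50%.
Chain via Pinebrook Media Ltd (R3): 85% × 19% = 16.15% of Wildmere Ventures LLC.
Chain via Ashford Mining NL (R3): 50% × 52% = 26% of Wildmere Ventures LLC.
Direct interest in Wildmere Ventures LLC: 17%.
Aggregating (R1): 16.15% + 26% + 17% = 59.15%.
59.15% exceeds the 5% threshold by 54.15 percentage points.

54.15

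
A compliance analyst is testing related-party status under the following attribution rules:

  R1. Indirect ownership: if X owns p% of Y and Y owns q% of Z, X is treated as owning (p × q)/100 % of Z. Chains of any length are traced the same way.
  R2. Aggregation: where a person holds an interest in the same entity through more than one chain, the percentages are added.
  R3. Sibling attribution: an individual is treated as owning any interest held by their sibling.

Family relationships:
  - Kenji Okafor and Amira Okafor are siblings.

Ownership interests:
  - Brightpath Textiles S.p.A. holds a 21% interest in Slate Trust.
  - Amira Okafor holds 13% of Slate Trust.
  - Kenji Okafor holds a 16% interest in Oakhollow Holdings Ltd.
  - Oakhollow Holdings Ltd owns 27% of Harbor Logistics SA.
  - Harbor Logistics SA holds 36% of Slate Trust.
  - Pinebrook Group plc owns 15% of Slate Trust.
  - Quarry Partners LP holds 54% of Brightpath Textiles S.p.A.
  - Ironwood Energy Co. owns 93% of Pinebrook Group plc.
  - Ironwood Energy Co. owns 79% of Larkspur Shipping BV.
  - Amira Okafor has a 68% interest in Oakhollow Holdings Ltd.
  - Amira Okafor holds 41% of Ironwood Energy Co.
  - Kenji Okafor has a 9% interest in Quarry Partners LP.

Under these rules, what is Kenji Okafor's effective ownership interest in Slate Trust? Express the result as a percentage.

27.9049%

By sibling attribution (R3), Kenji Okafor is treated as also owning Amira Okafor's interest in Oakhollow Holdings Ltd, giving 16% + 68% = 84%.
By sibling attribution (R3), Kenji Okafor is treated as owning Amira Okafor's 41% interest in Ironwood Energy Co.
By sibling attribution (R3), Kenji Okafor is treated as owning Amira Okafor's 13% interest in Slate Trust.
Chain via Oakhollow Holdings Ltd → Harbor Logistics SA (R1): 84% × 27% × 36% = 8.1648% of Slate Trust.
Chain via Quarry Partners LP → Brightpath Textiles S.p.A. (R1): 9% × 54% × 21% = 1.0206% of Slate Trust.
Chain via Ironwood Energy Co. → Pinebrook Group plc (R1): 41% × 93% × 15% = 5.7195% of Slate Trust.
Direct interest in Slate Trust: 13%.
Aggregating (R2): 8.1648% + 1.0206% + 5.7195% + 13% = 27.9049%.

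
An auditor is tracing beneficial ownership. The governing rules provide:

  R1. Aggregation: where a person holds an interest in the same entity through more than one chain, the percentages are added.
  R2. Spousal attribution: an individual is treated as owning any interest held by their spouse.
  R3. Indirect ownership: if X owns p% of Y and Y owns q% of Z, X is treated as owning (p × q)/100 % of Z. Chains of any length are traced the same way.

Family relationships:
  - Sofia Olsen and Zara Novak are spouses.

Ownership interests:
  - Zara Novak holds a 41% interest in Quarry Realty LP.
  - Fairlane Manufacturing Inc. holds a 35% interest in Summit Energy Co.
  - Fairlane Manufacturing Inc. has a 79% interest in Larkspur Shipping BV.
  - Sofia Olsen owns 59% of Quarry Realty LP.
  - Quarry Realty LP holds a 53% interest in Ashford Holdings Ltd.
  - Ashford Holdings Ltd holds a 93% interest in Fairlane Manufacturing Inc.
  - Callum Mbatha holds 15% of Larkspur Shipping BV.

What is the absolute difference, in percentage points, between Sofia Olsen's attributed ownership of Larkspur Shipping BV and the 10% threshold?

By spousal attribution (R2), Sofia Olsen is treated as also owning Zara Novak's interest in Quarry Realty LP, giving 59% + 41% = 100%.
Chain via Quarry Realty LP → Ashford Holdings Ltd → Fairlane Manufacturing Inc. (R3): 100% × 53% × 93% × 79% = 38.9391% of Larkspur Shipping BV.
38.9391% exceeds the 10% threshold by 28.9391 percentage points.

28.9391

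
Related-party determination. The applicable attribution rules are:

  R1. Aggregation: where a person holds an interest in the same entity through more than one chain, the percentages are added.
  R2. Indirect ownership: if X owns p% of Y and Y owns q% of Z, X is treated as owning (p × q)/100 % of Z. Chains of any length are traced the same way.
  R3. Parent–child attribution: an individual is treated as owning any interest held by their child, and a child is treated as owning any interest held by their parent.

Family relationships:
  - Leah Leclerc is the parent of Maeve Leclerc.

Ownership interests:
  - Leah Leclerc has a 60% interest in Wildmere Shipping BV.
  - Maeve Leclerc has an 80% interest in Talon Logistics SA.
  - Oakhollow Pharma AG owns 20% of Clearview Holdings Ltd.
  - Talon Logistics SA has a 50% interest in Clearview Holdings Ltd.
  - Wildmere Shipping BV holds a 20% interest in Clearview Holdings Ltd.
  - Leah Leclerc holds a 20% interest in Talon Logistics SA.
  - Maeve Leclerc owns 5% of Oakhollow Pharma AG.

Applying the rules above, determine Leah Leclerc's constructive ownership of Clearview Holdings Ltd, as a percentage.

By parent–child attribution (R3), Leah Leclerc is treated as also owning Maeve Leclerc's interest in Talon Logistics SA, giving 20% + 80% = 100%.
By parent–child attribution (R3), Leah Leclerc is treated as owning Maeve Leclerc's 5% interest in Oakhollow Pharma AG.
Chain via Wildmere Shipping BV (R2): 60% × 20% = 12% of Clearview Holdings Ltd.
Chain via Talon Logistics SA (R2): 100% × 50% = 50% of Clearview Holdings Ltd.
Chain via Oakhollow Pharma AG (R2): 5% × 20% = 1% of Clearview Holdings Ltd.
Aggregating (R1): 12% + 50% + 1% = 63%.

63%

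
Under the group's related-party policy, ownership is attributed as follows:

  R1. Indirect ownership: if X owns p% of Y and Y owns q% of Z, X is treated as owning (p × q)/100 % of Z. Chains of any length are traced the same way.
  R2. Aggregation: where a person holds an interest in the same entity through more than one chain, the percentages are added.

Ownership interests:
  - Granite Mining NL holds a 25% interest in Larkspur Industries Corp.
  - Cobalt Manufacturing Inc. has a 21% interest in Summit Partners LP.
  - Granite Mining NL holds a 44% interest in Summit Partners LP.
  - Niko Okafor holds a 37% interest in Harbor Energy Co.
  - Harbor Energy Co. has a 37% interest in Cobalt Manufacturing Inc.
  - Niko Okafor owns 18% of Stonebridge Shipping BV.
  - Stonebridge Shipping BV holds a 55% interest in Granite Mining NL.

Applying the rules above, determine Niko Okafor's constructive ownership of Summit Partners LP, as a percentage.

Chain via Stonebridge Shipping BV → Granite Mining NL (R1): 18% × 55% × 44% = 4.356% of Summit Partners LP.
Chain via Harbor Energy Co. → Cobalt Manufacturing Inc. (R1): 37% × 37% × 21% = 2.8749% of Summit Partners LP.
Aggregating (R2): 4.356% + 2.8749% = 7.2309%.

7.2309%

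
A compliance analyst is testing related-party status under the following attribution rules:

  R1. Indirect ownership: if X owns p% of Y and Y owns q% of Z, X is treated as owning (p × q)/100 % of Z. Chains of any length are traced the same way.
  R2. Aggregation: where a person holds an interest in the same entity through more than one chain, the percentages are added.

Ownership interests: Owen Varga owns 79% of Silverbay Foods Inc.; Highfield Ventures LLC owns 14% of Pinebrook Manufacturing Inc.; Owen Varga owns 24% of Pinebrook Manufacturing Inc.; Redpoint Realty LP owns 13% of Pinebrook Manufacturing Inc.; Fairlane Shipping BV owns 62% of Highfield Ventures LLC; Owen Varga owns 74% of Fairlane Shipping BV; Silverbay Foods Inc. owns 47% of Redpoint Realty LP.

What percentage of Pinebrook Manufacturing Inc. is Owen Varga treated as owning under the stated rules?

35.2501%

Chain via Silverbay Foods Inc. → Redpoint Realty LP (R1): 79% × 47% × 13% = 4.8269% of Pinebrook Manufacturing Inc.
Chain via Fairlane Shipping BV → Highfield Ventures LLC (R1): 74% × 62% × 14% = 6.4232% of Pinebrook Manufacturing Inc.
Direct interest in Pinebrook Manufacturing Inc: 24%.
Aggregating (R2): 4.8269% + 6.4232% + 24% = 35.2501%.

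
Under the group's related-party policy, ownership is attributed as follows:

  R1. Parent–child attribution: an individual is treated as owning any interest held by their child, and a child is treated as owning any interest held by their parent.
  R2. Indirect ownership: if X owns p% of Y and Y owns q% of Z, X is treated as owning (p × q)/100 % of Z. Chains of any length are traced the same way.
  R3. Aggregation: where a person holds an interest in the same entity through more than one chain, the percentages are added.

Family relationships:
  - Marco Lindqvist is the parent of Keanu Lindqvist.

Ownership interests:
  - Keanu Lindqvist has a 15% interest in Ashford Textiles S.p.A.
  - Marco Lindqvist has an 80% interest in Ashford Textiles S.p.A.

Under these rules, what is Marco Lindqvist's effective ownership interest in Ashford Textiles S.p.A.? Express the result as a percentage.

95%

By parent–child attribution (R1), Marco Lindqvist is treated as also owning Keanu Lindqvist's interest in Ashford Textiles S.p.A, giving 80% + 15% = 95%.
Direct interest in Ashford Textiles S.p.A: 95%.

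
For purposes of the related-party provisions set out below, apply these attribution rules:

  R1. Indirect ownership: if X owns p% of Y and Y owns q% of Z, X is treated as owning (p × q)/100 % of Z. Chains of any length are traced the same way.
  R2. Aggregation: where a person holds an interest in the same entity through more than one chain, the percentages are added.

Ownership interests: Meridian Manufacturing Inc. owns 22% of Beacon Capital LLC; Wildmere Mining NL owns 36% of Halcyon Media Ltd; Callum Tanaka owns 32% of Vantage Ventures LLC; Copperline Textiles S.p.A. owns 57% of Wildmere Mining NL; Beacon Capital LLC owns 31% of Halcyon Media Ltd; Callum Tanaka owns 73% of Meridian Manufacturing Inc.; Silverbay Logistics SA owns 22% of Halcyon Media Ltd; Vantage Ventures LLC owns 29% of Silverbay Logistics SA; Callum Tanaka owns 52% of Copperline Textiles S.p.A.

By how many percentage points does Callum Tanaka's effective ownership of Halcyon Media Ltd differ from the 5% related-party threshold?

12.6906

Chain via Copperline Textiles S.p.A. → Wildmere Mining NL (R1): 52% × 57% × 36% = 10.6704% of Halcyon Media Ltd.
Chain via Meridian Manufacturing Inc. → Beacon Capital LLC (R1): 73% × 22% × 31% = 4.9786% of Halcyon Media Ltd.
Chain via Vantage Ventures LLC → Silverbay Logistics SA (R1): 32% × 29% × 22% = 2.0416% of Halcyon Media Ltd.
Aggregating (R2): 10.6704% + 4.9786% + 2.0416% = 17.6906%.
17.6906% exceeds the 5% threshold by 12.6906 percentage points.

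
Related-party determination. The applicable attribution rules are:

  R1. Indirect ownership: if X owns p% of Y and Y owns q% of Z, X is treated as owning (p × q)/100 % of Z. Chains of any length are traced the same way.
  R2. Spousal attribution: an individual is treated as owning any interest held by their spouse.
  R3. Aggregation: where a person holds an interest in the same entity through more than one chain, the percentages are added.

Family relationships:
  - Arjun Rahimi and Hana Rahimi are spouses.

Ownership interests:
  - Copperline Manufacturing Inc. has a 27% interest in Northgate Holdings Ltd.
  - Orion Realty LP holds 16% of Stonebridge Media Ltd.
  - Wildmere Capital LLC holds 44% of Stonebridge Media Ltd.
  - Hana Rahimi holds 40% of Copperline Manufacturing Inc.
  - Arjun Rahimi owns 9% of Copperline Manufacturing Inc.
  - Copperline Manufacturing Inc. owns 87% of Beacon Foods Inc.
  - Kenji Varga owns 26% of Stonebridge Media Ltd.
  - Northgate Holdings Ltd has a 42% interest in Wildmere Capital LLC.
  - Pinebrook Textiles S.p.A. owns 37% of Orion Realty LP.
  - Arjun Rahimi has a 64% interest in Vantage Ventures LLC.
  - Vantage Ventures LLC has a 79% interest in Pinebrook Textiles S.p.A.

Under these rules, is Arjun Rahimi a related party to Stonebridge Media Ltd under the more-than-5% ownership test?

Yes

By spousal attribution (R2), Arjun Rahimi is treated as also owning Hana Rahimi's interest in Copperline Manufacturing Inc, giving 9% + 40% = 49%.
Chain via Vantage Ventures LLC → Pinebrook Textiles S.p.A. → Orion Realty LP (R1): 64% × 79% × 37% × 16% = 2.993152% of Stonebridge Media Ltd.
Chain via Copperline Manufacturing Inc. → Northgate Holdings Ltd → Wildmere Capital LLC (R1): 49% × 27% × 42% × 44% = 2.444904% of Stonebridge Media Ltd.
Aggregating (R3): 2.993152% + 2.444904% = 5.438056%.
5.438056% exceeds the 5% threshold, so Arjun is a related party to Stonebridge Media Ltd.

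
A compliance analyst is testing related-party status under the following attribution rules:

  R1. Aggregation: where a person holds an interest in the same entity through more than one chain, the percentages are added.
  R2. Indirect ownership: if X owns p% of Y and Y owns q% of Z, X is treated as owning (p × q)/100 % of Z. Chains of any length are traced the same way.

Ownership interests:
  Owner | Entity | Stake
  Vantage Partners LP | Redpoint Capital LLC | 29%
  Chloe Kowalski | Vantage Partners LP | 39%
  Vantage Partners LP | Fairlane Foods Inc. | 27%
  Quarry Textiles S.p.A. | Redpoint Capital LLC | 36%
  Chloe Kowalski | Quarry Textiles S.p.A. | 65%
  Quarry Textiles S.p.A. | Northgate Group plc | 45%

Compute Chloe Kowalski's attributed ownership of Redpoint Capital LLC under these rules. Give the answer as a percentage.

34.71%

Chain via Vantage Partners LP (R2): 39% × 29% = 11.31% of Redpoint Capital LLC.
Chain via Quarry Textiles S.p.A. (R2): 65% × 36% = 23.4% of Redpoint Capital LLC.
Aggregating (R1): 11.31% + 23.4% = 34.71%.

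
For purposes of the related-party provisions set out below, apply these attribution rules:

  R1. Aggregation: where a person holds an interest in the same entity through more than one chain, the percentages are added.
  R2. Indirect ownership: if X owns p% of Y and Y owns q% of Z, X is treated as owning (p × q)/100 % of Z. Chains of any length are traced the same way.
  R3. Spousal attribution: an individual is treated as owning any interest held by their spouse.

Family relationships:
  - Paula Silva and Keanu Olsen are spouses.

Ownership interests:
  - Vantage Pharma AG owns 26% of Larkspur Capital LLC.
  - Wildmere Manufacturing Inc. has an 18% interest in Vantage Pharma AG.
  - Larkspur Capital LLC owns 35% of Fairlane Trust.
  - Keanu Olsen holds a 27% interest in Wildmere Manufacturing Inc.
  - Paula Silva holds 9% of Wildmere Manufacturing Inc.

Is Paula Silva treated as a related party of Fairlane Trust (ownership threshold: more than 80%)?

By spousal attribution (R3), Paula Silva is treated as also owning Keanu Olsen's interest in Wildmere Manufacturing Inc, giving 9% + 27% = 36%.
Chain via Wildmere Manufacturing Inc. → Vantage Pharma AG → Larkspur Capital LLC (R2): 36% × 18% × 26% × 35% = 0.58968% of Fairlane Trust.
0.58968% does not exceed the 80% threshold, so Paula is not a related party to Fairlane Trust.

No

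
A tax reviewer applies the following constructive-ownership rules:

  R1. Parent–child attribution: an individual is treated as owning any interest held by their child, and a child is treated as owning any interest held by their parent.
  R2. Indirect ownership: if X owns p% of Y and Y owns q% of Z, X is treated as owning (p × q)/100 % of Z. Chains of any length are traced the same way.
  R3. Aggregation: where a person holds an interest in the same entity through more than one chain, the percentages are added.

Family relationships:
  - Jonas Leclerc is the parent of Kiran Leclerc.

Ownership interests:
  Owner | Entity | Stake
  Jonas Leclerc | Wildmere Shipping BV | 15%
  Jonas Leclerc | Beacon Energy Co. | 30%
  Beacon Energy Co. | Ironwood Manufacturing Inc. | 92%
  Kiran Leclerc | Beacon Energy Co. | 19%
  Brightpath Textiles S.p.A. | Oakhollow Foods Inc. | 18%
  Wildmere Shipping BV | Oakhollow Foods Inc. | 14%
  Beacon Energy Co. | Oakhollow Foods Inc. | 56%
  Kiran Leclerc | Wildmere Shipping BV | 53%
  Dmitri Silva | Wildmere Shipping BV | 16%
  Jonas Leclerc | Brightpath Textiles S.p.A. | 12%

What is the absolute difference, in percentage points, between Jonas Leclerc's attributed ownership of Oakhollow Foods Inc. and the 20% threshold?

19.12

By parent–child attribution (R1), Jonas Leclerc is treated as also owning Kiran Leclerc's interest in Wildmere Shipping BV, giving 15% + 53% = 68%.
By parent–child attribution (R1), Jonas Leclerc is treated as also owning Kiran Leclerc's interest in Beacon Energy Co, giving 30% + 19% = 49%.
Chain via Wildmere Shipping BV (R2): 68% × 14% = 9.52% of Oakhollow Foods Inc.
Chain via Beacon Energy Co. (R2): 49% × 56% = 27.44% of Oakhollow Foods Inc.
Chain via Brightpath Textiles S.p.A. (R2): 12% × 18% = 2.16% of Oakhollow Foods Inc.
Aggregating (R3): 9.52% + 27.44% + 2.16% = 39.12%.
39.12% exceeds the 20% threshold by 19.12 percentage points.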